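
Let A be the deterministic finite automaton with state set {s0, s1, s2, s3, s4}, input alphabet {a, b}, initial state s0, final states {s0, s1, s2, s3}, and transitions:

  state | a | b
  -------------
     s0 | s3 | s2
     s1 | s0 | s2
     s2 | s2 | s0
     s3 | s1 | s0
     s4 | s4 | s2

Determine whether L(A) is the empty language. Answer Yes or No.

The empty string ε is accepted: the run s0 ends in the accepting state s0.
Since at least one string is accepted, L(A) is not empty.

No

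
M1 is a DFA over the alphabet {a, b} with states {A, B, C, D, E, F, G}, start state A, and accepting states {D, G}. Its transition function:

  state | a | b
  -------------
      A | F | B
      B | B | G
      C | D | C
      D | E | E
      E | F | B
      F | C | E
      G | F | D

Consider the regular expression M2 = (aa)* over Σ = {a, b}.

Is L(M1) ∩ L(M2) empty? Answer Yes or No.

Yes

Converting the expression M2 to a DFA (subset construction, then merging equivalent states) gives the minimal DFA with states {r0, r1, r2}, start state r0, accepting states {r0} and transitions r0: a→r1, b→r2; r1: a→r0, b→r2; r2: a→r2, b→r2.
Exploring the product automaton M1 × M2 from the start pair (A, r0), following both machines on each input symbol, reaches 11 state pairs: (A, r0), (F, r1), (B, r2), (C, r0), (E, r2), (G, r2), (D, r1), (C, r2), (F, r2), (D, r2), (E, r0).
M1 accepts in {D, G} and M2 accepts in {r0}; no reachable pair has both components accepting, so no string drives both machines to acceptance simultaneously and L(M1) ∩ L(M2) = ∅.
So no string is accepted by both, and the intersection is empty.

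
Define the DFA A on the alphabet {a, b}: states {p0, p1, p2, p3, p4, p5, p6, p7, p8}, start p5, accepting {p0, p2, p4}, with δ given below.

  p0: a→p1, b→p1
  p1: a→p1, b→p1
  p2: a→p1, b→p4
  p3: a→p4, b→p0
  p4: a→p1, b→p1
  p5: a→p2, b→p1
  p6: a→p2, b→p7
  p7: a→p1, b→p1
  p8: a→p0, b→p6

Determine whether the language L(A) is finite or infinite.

The useful states (reachable from p5 and able to reach an accepting state) are {p2, p4, p5}.
Restricted to these states the transition graph has no cycle, so every accepting path has bounded length and L is finite.

finite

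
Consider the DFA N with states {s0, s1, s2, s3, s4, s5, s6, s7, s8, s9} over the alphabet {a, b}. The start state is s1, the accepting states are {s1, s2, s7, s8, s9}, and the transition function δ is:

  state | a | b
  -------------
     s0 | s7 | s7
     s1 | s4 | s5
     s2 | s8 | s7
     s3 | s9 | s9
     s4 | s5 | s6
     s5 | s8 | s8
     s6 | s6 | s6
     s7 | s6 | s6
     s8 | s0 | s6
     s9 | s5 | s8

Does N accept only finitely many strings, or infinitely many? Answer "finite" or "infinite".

finite

The useful states (reachable from s1 and able to reach an accepting state) are {s0, s1, s4, s5, s7, s8}.
Restricted to these states the transition graph has no cycle, so every accepting path has bounded length and L is finite.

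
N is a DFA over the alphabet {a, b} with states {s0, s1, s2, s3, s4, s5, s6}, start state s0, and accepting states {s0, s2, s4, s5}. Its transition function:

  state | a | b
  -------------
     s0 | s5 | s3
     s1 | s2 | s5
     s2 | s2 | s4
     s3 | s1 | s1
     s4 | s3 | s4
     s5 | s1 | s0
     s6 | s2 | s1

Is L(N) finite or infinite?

State s2 is reachable from the start and can reach an accepting state, and it lies on the cycle s2 → s2.
Traversing that cycle any number of times yields accepted strings of unbounded length, so the language is infinite.

infinite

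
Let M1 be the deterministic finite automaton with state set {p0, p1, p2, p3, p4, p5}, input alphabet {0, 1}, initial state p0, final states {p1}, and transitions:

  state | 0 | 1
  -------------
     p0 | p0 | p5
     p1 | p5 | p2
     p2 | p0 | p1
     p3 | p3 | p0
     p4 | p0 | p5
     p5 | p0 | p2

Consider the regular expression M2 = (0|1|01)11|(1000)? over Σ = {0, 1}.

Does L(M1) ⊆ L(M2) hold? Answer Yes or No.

No

The string 00111 is in L(M1) but not in L(M2).
So L(M1) ⊄ L(M2).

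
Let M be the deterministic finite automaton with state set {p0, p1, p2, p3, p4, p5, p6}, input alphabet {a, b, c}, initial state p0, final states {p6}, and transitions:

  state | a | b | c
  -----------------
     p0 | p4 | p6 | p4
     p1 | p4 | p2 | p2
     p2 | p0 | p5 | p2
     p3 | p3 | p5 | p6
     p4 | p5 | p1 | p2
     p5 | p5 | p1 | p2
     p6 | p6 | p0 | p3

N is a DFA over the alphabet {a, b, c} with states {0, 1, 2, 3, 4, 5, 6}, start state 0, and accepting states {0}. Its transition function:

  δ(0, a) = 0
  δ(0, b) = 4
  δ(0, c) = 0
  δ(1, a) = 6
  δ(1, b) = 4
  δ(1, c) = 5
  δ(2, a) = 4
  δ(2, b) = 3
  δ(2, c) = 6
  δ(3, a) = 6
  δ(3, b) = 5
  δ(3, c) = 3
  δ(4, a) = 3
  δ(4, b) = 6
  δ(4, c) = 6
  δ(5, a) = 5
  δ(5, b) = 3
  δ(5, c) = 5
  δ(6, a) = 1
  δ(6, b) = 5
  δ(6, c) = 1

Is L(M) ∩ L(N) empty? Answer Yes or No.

Yes

Exploring the product automaton M × N from the start pair (p0, 0), following both machines on each input symbol, reaches 35 state pairs: (p0, 0), (p4, 0), (p6, 4), (p5, 0), (p1, 4), (p2, 0), (p6, 3), (p0, 6), (p3, 6), (p4, 3), (p2, 6), (p5, 4), (p6, 6), (p0, 5), (p3, 3), (p4, 1), (p6, 5), (p3, 1), (p5, 5), (p6, 1), (p5, 6), (p1, 5), (p2, 3), (p0, 1), (p2, 1), (p5, 3), (p1, 6), (p4, 5), (p2, 5), (p0, 3), (p3, 5), (p1, 3), (p0, 4), (p5, 1), (p4, 6).
M accepts in {p6} and N accepts in {0}; no reachable pair has both components accepting, so no string drives both machines to acceptance simultaneously and L(M) ∩ L(N) = ∅.
So no string is accepted by both, and the intersection is empty.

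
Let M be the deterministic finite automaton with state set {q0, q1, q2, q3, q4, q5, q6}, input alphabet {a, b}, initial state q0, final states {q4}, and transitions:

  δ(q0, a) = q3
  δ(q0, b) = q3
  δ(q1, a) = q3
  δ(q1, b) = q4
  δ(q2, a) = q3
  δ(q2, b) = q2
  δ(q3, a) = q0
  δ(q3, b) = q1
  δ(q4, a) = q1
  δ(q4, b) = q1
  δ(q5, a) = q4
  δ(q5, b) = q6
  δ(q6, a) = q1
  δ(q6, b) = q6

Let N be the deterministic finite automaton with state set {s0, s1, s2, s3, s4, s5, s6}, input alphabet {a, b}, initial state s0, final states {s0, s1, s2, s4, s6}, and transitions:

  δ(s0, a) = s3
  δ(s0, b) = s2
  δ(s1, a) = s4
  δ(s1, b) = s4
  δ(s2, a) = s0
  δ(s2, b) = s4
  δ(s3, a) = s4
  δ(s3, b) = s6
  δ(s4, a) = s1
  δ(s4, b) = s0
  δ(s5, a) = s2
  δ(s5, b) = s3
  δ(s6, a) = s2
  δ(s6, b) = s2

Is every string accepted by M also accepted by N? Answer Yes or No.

Exploring the product automaton M × N from the start pair (q0, s0), following both machines on each input symbol, reaches 21 state pairs: (q0, s0), (q3, s3), (q3, s2), (q0, s4), (q1, s6), (q1, s4), (q3, s1), (q3, s0), (q4, s2), (q4, s0), (q0, s3), (q1, s2), (q1, s0), (q1, s3), (q3, s4), (q3, s6), (q4, s4), (q4, s6), (q0, s1), (q0, s2), (q1, s1).
M accepts in {q4} and N accepts in {s0, s1, s2, s4, s6}. The reachable pairs whose M-component is accepting are (q4, s2), (q4, s0), (q4, s4), (q4, s6); in each of them the N-component is accepting too, so the product for L(M) \ L(N) (M-component accepting, N-component rejecting) has no reachable accepting pair and the difference is empty.
Hence every string in L(M) is also in L(N).

Yes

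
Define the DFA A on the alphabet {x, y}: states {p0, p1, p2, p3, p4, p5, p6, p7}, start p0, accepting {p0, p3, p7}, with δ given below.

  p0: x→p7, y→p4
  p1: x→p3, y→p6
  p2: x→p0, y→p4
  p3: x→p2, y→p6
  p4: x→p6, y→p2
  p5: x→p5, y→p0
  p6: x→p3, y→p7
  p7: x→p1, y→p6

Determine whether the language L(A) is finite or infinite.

infinite

State p0 is reachable from the start and can reach an accepting state, and it lies on the cycle p0 → p4 → p2 → p0.
Traversing that cycle any number of times yields accepted strings of unbounded length, so the language is infinite.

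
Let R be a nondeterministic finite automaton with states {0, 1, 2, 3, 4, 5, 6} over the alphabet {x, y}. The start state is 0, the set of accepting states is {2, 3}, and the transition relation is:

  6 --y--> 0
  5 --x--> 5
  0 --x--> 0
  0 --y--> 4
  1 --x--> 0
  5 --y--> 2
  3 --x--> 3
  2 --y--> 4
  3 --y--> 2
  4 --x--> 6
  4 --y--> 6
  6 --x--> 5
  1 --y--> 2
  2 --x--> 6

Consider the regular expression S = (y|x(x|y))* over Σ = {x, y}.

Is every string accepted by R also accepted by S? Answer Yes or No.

Converting the expression S to a DFA (subset construction, then merging equivalent states) gives the minimal DFA with states {s0, s1}, start state s0, accepting states {s0} and transitions s0: x→s1, y→s0; s1: x→s0, y→s0.
Exploring the product automaton R × S from the start pair (0, s0), following both machines on each input symbol, reaches 8 state pairs: (0, s0), (0, s1), (4, s0), (6, s1), (6, s0), (5, s0), (5, s1), (2, s0).
R accepts in {2, 3} and S accepts in {s0}. The reachable pairs whose R-component is accepting are (2, s0); in each of them the S-component is accepting too, so the product for L(R) \ L(S) (R-component accepting, S-component rejecting) has no reachable accepting pair and the difference is empty.
Hence every string in L(R) is also in L(S).

Yes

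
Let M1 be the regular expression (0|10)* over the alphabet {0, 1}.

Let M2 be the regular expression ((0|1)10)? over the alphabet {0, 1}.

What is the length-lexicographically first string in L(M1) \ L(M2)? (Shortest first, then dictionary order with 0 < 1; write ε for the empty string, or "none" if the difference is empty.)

0

The string 0 is accepted by M1 but not by M2.
No shorter string lies in the difference, and 0 is the lexicographically first length-1 string in L(M1) \ L(M2).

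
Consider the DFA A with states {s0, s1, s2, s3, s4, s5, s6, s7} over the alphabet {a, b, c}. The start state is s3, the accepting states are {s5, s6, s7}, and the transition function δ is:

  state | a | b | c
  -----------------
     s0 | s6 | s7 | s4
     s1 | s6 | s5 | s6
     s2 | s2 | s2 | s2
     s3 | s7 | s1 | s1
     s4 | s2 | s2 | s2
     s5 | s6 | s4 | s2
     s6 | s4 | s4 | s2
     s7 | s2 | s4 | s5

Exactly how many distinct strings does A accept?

The useful subgraph on states {s1, s3, s5, s6, s7} is acyclic, so L(A) is finite; the longest accepting path visits 4 useful states, giving maximum string length 3.
Counting accepting paths from s3 by length: 1 of length 1, 7 of length 2, 3 of length 3. Total 11.

11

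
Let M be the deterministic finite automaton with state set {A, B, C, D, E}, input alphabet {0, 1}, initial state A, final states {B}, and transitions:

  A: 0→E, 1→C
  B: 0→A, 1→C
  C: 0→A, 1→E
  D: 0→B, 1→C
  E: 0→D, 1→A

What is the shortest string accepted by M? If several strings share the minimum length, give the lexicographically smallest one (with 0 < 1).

000

A breadth-first search from A reaches an accepting state first via the path A → E → D → B on input 000.
No string of length < 3 is accepted (BFS exhausts all shorter strings without reaching an accepting state), and 000 is the lexicographically least accepting string of length 3.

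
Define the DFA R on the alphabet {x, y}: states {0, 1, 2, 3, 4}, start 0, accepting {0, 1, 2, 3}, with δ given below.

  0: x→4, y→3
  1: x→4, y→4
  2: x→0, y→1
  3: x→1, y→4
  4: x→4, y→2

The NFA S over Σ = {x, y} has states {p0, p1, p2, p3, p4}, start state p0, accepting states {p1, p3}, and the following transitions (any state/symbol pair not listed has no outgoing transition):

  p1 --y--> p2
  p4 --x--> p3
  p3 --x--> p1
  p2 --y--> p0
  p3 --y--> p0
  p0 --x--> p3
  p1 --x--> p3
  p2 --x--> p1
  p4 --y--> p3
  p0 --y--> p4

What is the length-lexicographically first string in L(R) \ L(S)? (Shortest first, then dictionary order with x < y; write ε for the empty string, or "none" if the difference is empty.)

ε

The empty string ε is accepted by R but not by S.
Since ε is the unique shortest string, it is the required witness.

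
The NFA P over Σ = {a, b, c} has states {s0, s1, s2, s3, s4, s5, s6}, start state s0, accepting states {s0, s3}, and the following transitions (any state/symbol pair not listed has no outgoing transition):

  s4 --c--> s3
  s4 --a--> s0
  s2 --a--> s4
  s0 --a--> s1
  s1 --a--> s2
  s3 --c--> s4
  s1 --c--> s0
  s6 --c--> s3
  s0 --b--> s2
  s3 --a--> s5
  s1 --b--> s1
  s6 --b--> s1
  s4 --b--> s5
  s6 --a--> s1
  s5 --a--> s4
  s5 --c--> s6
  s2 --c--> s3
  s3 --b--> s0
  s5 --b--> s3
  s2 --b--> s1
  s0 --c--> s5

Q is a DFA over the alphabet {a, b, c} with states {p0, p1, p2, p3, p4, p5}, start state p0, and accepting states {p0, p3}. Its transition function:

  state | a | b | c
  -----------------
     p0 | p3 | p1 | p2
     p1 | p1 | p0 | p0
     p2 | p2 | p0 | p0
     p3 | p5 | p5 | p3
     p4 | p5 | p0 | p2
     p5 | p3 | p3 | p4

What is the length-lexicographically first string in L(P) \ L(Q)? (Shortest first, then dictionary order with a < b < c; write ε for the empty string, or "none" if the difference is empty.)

aac

The string aac is accepted by P but not by Q.
No shorter string lies in the difference, and aac is the lexicographically first length-3 string in L(P) \ L(Q).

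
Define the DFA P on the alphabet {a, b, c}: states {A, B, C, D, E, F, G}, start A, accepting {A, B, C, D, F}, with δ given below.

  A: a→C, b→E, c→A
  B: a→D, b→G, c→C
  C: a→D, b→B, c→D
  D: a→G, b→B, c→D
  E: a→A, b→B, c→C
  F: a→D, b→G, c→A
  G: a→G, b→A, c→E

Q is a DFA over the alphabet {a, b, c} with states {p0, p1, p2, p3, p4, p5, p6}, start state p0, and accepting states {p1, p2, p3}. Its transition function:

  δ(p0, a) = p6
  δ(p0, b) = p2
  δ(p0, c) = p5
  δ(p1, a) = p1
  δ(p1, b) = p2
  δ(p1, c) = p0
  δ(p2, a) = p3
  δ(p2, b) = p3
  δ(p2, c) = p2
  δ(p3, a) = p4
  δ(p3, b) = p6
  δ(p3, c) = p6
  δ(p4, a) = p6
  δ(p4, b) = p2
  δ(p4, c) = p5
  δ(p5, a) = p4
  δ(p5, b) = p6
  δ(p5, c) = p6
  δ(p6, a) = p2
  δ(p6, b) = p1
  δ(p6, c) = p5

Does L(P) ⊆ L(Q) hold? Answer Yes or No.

The empty string ε is in L(P) but not in L(Q).
So L(P) ⊄ L(Q).

No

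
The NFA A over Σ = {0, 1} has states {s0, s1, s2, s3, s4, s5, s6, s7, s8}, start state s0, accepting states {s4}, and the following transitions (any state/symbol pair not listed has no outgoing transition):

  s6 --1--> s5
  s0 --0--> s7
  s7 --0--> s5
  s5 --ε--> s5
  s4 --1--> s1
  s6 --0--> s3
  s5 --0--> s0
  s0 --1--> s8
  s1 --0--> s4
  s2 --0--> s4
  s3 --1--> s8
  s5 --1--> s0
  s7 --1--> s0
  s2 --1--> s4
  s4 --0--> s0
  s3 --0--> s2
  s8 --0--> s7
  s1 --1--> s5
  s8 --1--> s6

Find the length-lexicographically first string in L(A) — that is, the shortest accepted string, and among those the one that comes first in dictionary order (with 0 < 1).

A breadth-first search from s0 reaches an accepting state first via the path s0 → s8 → s6 → s3 → s2 → s4 on input 11000.
No string of length < 5 is accepted (BFS exhausts all shorter strings without reaching an accepting state), and 11000 is the lexicographically least accepting string of length 5.

11000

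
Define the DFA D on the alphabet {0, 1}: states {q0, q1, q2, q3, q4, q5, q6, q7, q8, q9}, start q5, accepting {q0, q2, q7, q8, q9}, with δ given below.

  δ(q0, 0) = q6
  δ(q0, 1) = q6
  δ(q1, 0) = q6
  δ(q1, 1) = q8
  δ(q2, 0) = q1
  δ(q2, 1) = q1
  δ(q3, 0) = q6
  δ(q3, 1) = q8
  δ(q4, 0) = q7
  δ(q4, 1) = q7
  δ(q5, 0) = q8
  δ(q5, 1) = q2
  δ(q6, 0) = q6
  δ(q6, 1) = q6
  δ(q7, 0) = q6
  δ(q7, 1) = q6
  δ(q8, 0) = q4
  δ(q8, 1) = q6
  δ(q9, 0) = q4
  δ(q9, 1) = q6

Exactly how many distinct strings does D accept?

The useful subgraph on states {q1, q2, q4, q5, q7, q8} is acyclic, so L(D) is finite; the longest accepting path visits 6 useful states, giving maximum string length 5.
Counting accepting paths from q5 by length: 2 of length 1, 4 of length 3, 4 of length 5. Total 10.

10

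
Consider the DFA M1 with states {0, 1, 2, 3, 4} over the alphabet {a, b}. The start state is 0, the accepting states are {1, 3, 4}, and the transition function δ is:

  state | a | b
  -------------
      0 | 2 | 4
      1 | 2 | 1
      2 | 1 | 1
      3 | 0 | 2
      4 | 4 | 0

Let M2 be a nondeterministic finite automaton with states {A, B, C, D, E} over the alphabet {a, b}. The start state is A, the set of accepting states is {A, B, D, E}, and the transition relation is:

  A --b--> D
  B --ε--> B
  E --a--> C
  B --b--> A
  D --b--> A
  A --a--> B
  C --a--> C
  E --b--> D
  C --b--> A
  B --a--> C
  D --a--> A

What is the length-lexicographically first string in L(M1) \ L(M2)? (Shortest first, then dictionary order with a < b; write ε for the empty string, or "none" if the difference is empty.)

The string aa is accepted by M1 but not by M2.
No shorter string lies in the difference, and aa is the lexicographically first length-2 string in L(M1) \ L(M2).

aa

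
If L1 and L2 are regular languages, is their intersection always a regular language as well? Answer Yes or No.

Run DFAs for L₁ and L₂ in parallel: the product automaton with state set Q₁ × Q₂, start (q₁, q₂) and accepting set F₁ × F₂ recognises L₁ ∩ L₂.
So the regular languages are closed under intersection.

Yes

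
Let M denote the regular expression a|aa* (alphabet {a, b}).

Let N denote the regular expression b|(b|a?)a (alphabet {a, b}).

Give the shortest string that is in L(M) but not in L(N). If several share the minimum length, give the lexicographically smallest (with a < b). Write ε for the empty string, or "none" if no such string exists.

The string aaa is accepted by M but not by N.
No shorter string lies in the difference, and aaa is the lexicographically first length-3 string in L(M) \ L(N).

aaa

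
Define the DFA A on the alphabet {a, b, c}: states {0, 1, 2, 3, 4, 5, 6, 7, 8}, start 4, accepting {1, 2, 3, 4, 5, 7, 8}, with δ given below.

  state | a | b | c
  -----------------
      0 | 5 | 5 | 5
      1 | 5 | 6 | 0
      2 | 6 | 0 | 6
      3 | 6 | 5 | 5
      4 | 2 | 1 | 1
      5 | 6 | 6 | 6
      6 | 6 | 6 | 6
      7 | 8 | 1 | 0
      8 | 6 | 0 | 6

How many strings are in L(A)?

15

The useful subgraph on states {0, 1, 2, 4, 5} is acyclic, so L(A) is finite; the longest accepting path visits 4 useful states, giving maximum string length 3.
Counting accepting paths from 4 by length: 1 of length 0, 3 of length 1, 2 of length 2, 9 of length 3. Total 15.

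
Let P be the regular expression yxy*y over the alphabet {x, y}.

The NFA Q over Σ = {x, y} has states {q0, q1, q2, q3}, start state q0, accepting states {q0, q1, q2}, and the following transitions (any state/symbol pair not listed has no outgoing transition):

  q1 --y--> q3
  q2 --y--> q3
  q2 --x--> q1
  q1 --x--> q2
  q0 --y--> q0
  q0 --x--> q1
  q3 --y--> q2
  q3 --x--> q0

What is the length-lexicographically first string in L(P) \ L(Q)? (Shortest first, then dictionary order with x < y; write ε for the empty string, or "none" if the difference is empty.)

The string yxy is accepted by P but not by Q.
No shorter string lies in the difference, and yxy is the lexicographically first length-3 string in L(P) \ L(Q).

yxy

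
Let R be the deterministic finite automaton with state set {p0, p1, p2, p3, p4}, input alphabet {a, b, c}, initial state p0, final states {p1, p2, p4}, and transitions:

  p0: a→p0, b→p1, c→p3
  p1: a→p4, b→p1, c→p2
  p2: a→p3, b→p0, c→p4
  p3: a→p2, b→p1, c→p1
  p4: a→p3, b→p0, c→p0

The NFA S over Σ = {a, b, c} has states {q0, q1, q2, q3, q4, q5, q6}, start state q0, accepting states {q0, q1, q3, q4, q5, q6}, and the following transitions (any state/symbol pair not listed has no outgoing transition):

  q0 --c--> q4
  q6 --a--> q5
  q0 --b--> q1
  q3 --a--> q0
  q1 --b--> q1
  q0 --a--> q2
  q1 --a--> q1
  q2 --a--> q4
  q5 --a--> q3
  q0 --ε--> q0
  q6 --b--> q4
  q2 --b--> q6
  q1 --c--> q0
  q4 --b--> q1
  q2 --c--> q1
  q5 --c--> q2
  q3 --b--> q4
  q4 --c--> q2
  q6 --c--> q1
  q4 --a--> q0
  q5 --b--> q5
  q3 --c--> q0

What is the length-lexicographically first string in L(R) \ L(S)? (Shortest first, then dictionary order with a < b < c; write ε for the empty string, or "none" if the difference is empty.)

cc

The string cc is accepted by R but not by S.
No shorter string lies in the difference, and cc is the lexicographically first length-2 string in L(R) \ L(S).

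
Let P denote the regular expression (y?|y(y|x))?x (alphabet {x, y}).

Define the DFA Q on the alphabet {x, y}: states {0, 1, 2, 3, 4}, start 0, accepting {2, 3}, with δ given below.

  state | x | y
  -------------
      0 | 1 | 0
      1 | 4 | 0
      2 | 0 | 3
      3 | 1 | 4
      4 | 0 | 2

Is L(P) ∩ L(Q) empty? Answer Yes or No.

Yes

Converting the expression P to a DFA (subset construction, then merging equivalent states) gives the minimal DFA with states {p0, p1, p2, p3, p4, p5}, start state p0, accepting states {p1, p4} and transitions p0: x→p1, y→p2; p1: x→p3, y→p3; p2: x→p4, y→p5; p3: x→p3, y→p3; p4: x→p1, y→p3; p5: x→p1, y→p3.
Exploring the product automaton P × Q from the start pair (p0, 0), following both machines on each input symbol, reaches 11 state pairs: (p0, 0), (p1, 1), (p2, 0), (p3, 4), (p3, 0), (p4, 1), (p5, 0), (p3, 2), (p3, 1), (p1, 4), (p3, 3).
P accepts in {p1, p4} and Q accepts in {2, 3}; no reachable pair has both components accepting, so no string drives both machines to acceptance simultaneously and L(P) ∩ L(Q) = ∅.
So no string is accepted by both, and the intersection is empty.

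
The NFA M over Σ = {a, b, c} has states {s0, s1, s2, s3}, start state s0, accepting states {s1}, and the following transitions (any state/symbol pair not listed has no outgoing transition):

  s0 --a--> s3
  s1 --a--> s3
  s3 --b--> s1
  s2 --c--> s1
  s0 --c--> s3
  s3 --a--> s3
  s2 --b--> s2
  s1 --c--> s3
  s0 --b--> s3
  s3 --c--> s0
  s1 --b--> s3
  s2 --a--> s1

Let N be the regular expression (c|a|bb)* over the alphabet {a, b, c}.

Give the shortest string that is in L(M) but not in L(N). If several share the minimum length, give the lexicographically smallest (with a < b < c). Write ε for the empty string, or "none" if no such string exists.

The string ab is accepted by M but not by N.
No shorter string lies in the difference, and ab is the lexicographically first length-2 string in L(M) \ L(N).

ab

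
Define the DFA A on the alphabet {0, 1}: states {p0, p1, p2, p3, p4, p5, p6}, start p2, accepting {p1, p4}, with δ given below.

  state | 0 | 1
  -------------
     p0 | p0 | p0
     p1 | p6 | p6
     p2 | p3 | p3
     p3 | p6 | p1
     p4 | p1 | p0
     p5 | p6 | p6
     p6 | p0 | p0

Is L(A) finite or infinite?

finite

The useful states (reachable from p2 and able to reach an accepting state) are {p1, p2, p3}.
Restricted to these states the transition graph has no cycle, so every accepting path has bounded length and L is finite.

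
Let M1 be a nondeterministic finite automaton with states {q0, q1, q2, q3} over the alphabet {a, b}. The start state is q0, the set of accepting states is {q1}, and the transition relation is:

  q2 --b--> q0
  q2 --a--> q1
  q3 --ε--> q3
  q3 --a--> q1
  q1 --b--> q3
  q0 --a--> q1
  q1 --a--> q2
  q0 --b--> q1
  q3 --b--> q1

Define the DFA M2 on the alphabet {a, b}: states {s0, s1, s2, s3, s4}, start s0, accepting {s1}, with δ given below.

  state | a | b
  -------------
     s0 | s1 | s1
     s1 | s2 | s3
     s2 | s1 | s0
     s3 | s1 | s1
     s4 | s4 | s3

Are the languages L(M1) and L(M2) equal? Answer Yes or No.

Exploring the product automaton M1 × M2 from the start pair (q0, s0), following both machines on each input symbol, reaches 4 state pairs: (q0, s0), (q1, s1), (q2, s2), (q3, s3).
M1 accepts in {q1} and M2 accepts in {s1}. In every reachable pair the two components are either both accepting — (q1, s1) — or both non-accepting, so no string is accepted by exactly one of the machines: L(M1) \ L(M2) and L(M2) \ L(M1) are both empty.
Hence every string is accepted by M1 iff it is accepted by M2, and the two languages coincide.

Yes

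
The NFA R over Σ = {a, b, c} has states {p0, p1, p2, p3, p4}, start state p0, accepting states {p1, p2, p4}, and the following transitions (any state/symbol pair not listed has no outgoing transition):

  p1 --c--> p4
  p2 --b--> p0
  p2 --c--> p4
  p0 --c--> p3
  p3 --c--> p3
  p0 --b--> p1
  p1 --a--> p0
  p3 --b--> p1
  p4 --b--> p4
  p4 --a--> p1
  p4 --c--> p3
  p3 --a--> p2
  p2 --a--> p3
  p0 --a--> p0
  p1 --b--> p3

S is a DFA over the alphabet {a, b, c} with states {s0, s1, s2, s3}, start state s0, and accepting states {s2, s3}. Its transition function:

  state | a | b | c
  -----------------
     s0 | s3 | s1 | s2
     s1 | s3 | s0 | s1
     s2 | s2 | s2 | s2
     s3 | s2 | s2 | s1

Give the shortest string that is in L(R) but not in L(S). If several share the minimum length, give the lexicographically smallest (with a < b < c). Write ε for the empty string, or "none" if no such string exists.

The string b is accepted by R but not by S.
No shorter string lies in the difference, and b is the lexicographically first length-1 string in L(R) \ L(S).

b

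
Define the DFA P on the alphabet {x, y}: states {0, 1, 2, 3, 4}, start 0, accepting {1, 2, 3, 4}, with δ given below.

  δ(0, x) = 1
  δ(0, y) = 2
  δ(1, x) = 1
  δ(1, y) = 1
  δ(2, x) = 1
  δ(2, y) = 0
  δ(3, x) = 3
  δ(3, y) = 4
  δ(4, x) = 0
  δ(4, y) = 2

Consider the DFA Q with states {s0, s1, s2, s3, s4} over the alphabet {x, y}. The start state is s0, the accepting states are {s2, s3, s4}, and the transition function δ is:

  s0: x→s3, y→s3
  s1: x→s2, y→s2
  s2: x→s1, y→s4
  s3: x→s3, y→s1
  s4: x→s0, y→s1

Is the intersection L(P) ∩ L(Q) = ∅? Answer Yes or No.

The string x is accepted by both P and Q.
Hence L(P) ∩ L(Q) ≠ ∅.

No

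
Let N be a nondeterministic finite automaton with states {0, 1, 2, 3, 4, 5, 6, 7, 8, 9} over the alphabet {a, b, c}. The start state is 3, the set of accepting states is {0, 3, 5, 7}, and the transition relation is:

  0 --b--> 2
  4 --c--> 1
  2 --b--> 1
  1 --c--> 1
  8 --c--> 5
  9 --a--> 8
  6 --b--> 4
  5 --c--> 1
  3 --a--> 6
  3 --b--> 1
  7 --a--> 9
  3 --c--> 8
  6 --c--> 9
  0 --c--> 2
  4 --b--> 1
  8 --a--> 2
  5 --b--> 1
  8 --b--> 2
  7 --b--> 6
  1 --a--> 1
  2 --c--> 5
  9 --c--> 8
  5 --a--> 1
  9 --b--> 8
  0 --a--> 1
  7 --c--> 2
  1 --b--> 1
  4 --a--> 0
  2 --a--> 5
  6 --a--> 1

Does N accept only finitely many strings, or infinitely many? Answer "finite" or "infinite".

finite

The useful states (reachable from 3 and able to reach an accepting state) are {0, 2, 3, 4, 5, 6, 8, 9}.
Restricted to these states the transition graph has no cycle, so every accepting path has bounded length and L is finite.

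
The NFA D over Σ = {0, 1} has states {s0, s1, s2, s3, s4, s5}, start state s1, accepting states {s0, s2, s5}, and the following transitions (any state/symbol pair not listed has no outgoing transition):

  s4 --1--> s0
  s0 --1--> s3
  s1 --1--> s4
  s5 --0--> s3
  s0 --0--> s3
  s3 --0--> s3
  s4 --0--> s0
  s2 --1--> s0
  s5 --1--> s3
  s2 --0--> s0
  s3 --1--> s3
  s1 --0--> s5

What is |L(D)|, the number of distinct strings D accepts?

The useful subgraph on states {s0, s1, s4, s5} is acyclic, so L(D) is finite; the longest accepting path visits 3 useful states, giving maximum string length 2.
Counting accepting paths from s1 by length: 1 of length 1, 2 of length 2. Total 3.

3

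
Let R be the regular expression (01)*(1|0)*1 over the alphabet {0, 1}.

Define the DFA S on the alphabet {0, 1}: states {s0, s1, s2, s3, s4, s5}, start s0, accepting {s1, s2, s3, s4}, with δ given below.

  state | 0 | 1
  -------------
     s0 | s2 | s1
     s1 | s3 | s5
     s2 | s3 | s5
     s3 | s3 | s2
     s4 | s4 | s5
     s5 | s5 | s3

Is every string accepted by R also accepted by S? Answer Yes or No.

The string 01 is in L(R) but not in L(S).
So L(R) ⊄ L(S).

No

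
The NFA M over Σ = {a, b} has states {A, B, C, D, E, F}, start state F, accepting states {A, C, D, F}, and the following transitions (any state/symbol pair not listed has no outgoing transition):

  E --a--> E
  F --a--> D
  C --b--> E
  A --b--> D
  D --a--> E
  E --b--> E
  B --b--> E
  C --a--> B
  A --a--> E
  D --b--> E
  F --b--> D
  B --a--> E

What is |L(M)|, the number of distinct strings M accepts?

The useful subgraph on states {D, F} is acyclic, so L(M) is finite; the longest accepting path visits 2 useful states, giving maximum string length 1.
Counting accepting paths from F by length: 1 of length 0, 2 of length 1. Total 3.

3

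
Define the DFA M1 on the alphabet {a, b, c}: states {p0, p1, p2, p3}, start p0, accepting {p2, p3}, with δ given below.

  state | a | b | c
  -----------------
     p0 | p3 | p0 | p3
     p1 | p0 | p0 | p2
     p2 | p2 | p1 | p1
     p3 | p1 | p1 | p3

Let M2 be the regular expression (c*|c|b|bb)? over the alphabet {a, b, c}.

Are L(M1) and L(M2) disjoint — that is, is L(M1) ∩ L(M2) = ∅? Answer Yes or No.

The string c is accepted by both M1 and M2.
Hence L(M1) ∩ L(M2) ≠ ∅.

No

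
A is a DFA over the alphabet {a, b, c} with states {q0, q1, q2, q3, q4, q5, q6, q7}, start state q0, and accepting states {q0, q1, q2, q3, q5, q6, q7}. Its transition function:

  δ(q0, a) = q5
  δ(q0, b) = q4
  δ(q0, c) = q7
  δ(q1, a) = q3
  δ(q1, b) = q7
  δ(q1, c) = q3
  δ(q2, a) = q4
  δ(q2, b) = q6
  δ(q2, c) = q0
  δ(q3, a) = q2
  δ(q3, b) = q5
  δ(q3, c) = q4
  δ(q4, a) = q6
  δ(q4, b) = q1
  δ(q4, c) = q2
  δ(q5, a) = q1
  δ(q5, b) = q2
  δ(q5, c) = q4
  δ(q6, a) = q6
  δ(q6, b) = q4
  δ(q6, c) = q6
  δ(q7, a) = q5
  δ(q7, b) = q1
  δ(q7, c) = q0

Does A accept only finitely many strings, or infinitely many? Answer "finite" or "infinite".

State q0 is reachable from the start and can reach an accepting state, and it lies on the cycle q0 → q4 → q1 → q3 → q2 → q0.
Traversing that cycle any number of times yields accepted strings of unbounded length, so the language is infinite.

infinite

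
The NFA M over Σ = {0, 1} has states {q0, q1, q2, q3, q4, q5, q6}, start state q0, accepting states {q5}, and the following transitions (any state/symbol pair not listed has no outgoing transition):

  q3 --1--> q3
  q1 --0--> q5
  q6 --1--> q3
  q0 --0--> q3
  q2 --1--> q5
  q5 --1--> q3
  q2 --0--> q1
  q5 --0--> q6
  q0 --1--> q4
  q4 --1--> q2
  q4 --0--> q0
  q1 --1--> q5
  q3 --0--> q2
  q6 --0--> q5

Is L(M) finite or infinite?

State q3 is reachable from the start and can reach an accepting state, and it lies on the cycle q3 → q2 → q1 → q5 → q3.
Traversing that cycle any number of times yields accepted strings of unbounded length, so the language is infinite.

infinite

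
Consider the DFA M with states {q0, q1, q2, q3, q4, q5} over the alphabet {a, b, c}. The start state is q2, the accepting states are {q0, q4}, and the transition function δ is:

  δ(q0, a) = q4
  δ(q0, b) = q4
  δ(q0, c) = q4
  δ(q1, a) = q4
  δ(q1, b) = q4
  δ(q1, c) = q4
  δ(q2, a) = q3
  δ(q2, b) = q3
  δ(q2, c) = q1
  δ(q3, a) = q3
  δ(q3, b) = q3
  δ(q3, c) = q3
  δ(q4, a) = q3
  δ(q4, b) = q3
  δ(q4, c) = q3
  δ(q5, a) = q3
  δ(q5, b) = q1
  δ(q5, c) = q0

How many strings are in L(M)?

3

The useful subgraph on states {q1, q2, q4} is acyclic, so L(M) is finite; the longest accepting path visits 3 useful states, giving maximum string length 2.
Counting accepting paths from q2 by length: 3 of length 2. Total 3.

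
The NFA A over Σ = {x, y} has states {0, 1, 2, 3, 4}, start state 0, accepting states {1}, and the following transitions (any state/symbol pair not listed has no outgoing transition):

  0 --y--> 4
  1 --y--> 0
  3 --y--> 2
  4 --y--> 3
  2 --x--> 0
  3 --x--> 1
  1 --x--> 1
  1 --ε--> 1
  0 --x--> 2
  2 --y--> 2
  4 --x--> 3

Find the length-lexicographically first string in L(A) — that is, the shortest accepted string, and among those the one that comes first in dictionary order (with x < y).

yxx

A breadth-first search from 0 reaches an accepting state first via the path 0 → 4 → 3 → 1 on input yxx.
No string of length < 3 is accepted (BFS exhausts all shorter strings without reaching an accepting state), and yxx is the lexicographically least accepting string of length 3.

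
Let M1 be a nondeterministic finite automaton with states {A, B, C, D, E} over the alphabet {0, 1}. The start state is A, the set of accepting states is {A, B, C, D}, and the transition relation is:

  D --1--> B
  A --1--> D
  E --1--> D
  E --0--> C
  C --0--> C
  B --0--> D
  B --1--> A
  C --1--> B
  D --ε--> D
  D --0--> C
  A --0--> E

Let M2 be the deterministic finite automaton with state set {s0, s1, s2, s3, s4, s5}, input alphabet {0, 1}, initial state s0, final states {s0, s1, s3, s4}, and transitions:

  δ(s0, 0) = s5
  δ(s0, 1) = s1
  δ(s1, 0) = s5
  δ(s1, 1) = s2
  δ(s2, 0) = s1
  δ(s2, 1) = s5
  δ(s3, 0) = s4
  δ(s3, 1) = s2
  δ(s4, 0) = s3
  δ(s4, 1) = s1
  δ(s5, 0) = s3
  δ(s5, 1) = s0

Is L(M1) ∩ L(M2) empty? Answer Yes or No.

The empty string ε is accepted by both M1 and M2.
Hence L(M1) ∩ L(M2) ≠ ∅.

No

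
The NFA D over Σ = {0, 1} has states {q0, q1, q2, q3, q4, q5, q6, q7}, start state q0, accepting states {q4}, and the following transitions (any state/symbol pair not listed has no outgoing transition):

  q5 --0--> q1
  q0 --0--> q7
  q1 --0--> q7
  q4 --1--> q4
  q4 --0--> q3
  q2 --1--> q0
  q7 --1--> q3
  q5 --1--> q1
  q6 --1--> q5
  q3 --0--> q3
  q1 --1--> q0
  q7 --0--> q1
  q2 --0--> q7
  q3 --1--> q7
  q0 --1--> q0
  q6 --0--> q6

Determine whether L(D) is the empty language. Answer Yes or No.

The states reachable from the start state are {q0, q1, q3, q7}.
None of the accepting states {q4} is reachable, so no string is accepted and L(D) = ∅.

Yes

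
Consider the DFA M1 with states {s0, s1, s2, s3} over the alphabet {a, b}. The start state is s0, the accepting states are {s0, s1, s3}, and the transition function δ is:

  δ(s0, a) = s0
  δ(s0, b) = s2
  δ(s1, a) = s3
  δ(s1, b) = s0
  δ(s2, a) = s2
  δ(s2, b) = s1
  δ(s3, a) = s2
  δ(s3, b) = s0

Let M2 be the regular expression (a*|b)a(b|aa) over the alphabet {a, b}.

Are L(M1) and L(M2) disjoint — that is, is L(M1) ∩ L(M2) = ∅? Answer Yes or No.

No

The string aaa is accepted by both M1 and M2.
Hence L(M1) ∩ L(M2) ≠ ∅.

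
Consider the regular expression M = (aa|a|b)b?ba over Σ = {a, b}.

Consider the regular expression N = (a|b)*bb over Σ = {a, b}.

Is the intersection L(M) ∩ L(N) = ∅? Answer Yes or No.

Converting the expression M to a DFA (subset construction, then merging equivalent states) gives the minimal DFA with states {m0, m1, m2, m3, m4, m5, m6}, start state m0, accepting states {m5} and transitions m0: a→m1, b→m2; m1: a→m2, b→m3; m2: a→m4, b→m3; m3: a→m5, b→m6; m4: a→m4, b→m4; m5: a→m4, b→m4; m6: a→m5, b→m4.
Converting the expression N to a DFA (subset construction, then merging equivalent states) gives the minimal DFA with states {n0, n1, n2}, start state n0, accepting states {n2} and transitions n0: a→n0, b→n1; n1: a→n0, b→n2; n2: a→n0, b→n2.
Exploring the product automaton M × N from the start pair (m0, n0), following both machines on each input symbol, reaches 11 state pairs: (m0, n0), (m1, n0), (m2, n1), (m2, n0), (m3, n1), (m4, n0), (m3, n2), (m5, n0), (m6, n2), (m4, n1), (m4, n2).
M accepts in {m5} and N accepts in {n2}; no reachable pair has both components accepting, so no string drives both machines to acceptance simultaneously and L(M) ∩ L(N) = ∅.
So no string is accepted by both, and the intersection is empty.

Yes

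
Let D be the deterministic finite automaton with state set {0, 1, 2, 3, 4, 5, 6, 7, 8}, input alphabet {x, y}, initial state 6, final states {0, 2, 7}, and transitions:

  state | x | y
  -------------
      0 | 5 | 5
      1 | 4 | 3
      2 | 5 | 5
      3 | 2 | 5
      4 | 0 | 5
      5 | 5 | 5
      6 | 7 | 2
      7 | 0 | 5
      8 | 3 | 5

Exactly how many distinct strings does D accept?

The useful subgraph on states {0, 2, 6, 7} is acyclic, so L(D) is finite; the longest accepting path visits 3 useful states, giving maximum string length 2.
Counting accepting paths from 6 by length: 2 of length 1, 1 of length 2. Total 3.

3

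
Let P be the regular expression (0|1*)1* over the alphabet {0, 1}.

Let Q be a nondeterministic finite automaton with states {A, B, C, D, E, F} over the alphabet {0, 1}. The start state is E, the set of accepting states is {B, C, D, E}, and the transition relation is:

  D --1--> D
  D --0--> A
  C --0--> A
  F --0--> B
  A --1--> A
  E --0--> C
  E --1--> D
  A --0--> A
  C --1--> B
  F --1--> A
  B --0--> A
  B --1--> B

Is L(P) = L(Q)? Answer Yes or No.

Converting the expression P to a DFA (subset construction, then merging equivalent states) gives the minimal DFA with states {p0, p1, p2}, start state p0, accepting states {p0, p1} and transitions p0: 0→p1, 1→p1; p1: 0→p2, 1→p1; p2: 0→p2, 1→p2.
Exploring the product automaton P × Q from the start pair (p0, E), following both machines on each input symbol, reaches 5 state pairs: (p0, E), (p1, C), (p1, D), (p2, A), (p1, B).
P accepts in {p0, p1} and Q accepts in {B, C, D, E}. In every reachable pair the two components are either both accepting — (p0, E), (p1, C), (p1, D), (p1, B) — or both non-accepting, so no string is accepted by exactly one of the machines: L(P) \ L(Q) and L(Q) \ L(P) are both empty.
Hence every string is accepted by P iff it is accepted by Q, and the two languages coincide.

Yes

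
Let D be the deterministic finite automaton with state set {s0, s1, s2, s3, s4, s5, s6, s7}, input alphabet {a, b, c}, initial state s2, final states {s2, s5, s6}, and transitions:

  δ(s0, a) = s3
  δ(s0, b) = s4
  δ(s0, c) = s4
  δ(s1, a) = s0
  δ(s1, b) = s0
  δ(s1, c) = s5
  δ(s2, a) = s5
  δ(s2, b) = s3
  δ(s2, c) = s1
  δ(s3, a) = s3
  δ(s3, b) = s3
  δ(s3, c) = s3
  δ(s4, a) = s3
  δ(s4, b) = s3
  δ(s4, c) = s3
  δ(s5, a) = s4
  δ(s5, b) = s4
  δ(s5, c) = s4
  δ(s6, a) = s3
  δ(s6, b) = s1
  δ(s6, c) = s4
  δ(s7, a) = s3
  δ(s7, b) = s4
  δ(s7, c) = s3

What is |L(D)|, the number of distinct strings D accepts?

3

The useful subgraph on states {s1, s2, s5} is acyclic, so L(D) is finite; the longest accepting path visits 3 useful states, giving maximum string length 2.
Counting accepting paths from s2 by length: 1 of length 0, 1 of length 1, 1 of length 2. Total 3.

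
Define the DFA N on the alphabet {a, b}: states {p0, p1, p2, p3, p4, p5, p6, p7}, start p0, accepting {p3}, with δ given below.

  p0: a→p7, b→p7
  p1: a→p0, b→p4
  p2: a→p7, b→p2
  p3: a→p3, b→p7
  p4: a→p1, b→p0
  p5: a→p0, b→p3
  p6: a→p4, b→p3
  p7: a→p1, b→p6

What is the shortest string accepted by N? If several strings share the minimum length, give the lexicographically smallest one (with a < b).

A breadth-first search from p0 reaches an accepting state first via the path p0 → p7 → p6 → p3 on input abb.
No string of length < 3 is accepted (BFS exhausts all shorter strings without reaching an accepting state), and abb is the lexicographically least accepting string of length 3.

abb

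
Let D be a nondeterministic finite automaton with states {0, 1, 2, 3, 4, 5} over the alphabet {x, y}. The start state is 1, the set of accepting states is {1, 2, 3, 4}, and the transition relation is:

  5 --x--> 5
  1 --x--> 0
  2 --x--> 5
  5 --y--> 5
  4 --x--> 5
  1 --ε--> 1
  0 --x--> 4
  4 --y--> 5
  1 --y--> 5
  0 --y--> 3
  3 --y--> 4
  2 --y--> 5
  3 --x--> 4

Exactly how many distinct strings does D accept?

5

The useful subgraph on states {0, 1, 3, 4} is acyclic, so L(D) is finite; the longest accepting path visits 4 useful states, giving maximum string length 3.
Counting accepting paths from 1 by length: 1 of length 0, 2 of length 2, 2 of length 3. Total 5.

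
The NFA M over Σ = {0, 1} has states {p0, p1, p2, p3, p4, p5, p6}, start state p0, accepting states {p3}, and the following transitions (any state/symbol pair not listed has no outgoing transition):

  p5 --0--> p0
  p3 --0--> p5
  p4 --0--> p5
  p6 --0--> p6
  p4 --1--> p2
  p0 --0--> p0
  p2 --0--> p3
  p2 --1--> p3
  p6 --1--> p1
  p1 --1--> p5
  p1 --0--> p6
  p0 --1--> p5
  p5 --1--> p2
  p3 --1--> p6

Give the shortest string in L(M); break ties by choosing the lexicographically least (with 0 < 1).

A breadth-first search from p0 reaches an accepting state first via the path p0 → p5 → p2 → p3 on input 110.
No string of length < 3 is accepted (BFS exhausts all shorter strings without reaching an accepting state), and 110 is the lexicographically least accepting string of length 3.

110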